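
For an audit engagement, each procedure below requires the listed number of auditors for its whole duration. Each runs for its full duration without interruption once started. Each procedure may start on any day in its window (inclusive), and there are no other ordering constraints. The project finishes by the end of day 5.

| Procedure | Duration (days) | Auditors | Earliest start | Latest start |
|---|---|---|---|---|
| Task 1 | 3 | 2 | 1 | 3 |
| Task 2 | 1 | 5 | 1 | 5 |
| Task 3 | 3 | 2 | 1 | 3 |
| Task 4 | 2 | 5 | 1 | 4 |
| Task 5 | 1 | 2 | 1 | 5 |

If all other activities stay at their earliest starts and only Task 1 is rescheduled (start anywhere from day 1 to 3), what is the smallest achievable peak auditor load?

Task 1@1: d1:16  d2:9  d3:4  d4:0  d5:0 → peak 16
Task 1@2: d1:14  d2:9  d3:4  d4:2  d5:0 → peak 14
Task 1@3: d1:14  d2:7  d3:4  d4:2  d5:2 → peak 14
Best is Task 1@2, peak 14.

14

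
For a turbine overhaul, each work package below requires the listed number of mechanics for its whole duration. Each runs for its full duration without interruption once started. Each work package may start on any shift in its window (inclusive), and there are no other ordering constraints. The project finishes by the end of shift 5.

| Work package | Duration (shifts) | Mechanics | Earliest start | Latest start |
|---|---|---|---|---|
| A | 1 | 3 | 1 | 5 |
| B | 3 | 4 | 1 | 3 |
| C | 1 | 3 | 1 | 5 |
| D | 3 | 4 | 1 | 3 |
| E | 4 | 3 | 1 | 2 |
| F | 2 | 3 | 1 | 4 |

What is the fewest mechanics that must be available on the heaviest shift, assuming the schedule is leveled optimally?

Early-start (A@1, B@1, C@1, D@1, E@1, F@1) gives peak 20: s1:20  s2:14  s3:11  s4:3  s5:0.
Shift D→2, E→2, F→4.
Schedule A@1, B@1, C@1, D@2, E@2, F@4: s1:10  s2:11  s3:11  s4:10  s5:6 — peak 11.

11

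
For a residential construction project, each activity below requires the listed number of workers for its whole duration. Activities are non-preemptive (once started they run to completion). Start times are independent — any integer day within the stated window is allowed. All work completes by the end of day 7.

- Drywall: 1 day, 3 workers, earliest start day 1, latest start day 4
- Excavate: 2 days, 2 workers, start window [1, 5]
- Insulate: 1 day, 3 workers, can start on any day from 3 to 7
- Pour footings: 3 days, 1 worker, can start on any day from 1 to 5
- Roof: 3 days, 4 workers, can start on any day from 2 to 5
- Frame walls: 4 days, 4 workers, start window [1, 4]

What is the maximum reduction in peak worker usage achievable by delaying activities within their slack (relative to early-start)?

5

Early-start peak: d1:10  d2:11  d3:12  d4:8  d5:0  d6:0  d7:0 ⇒ 12.
Leveled (Drywall@1, Excavate@2, Insulate@4, Pour footings@5, Roof@5, Frame walls@1): d1:7  d2:6  d3:6  d4:7  d5:5  d6:5  d7:5 ⇒ 7.
Reduction 12 − 7 = 5.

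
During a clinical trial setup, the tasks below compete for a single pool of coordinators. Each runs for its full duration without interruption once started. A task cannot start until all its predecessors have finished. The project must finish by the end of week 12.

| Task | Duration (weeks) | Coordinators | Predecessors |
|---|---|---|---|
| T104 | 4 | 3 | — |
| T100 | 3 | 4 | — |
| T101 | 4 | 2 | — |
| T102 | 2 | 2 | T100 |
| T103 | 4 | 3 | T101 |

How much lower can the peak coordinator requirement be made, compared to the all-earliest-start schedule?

Early-start peak: w1:9  w2:9  w3:9  w4:7  w5:5  w6:3  w7:3  w8:3  w9:0  w10:0  w11:0  w12:0 ⇒ 9.
Leveled (T104@1, T100@5, T101@1, T102@8, T103@8): w1:5  w2:5  w3:5  w4:5  w5:4  w6:4  w7:4  w8:5  w9:5  w10:3  w11:3  w12:0 ⇒ 5.
Reduction 9 − 5 = 4.

4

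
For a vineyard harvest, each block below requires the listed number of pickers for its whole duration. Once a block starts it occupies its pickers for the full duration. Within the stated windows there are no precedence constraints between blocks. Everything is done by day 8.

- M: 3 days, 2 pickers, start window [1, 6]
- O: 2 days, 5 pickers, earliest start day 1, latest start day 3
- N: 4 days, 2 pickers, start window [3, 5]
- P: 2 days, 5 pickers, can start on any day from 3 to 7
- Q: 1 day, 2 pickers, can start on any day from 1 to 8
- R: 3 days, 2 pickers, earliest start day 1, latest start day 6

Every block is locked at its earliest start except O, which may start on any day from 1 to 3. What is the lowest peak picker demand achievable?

11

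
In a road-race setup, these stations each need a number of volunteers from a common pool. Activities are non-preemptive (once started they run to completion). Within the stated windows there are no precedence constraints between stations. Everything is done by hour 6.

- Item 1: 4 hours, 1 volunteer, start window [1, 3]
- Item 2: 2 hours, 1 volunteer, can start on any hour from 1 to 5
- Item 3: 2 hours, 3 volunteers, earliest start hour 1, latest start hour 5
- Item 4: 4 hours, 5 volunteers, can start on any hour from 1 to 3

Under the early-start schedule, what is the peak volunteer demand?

10

Early-start schedule: Item 1@1, Item 2@1, Item 3@1, Item 4@1.
Load per hour: hour 1: 10, hour 2: 10, hour 3: 6, hour 4: 6, hour 5: 0, hour 6: 0.
Peak is 10.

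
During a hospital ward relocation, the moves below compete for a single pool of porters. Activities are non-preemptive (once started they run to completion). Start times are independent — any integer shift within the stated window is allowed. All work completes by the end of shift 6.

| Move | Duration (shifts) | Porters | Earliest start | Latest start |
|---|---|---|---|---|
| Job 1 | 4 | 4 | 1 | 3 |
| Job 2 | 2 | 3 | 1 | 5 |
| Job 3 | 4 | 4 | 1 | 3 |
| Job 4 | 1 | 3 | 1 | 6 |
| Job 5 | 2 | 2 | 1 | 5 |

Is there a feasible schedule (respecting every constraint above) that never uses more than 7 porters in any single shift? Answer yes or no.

no

Total porter-shifts = 45; over 6 shifts the average is 45/6 > 7, so some shift must exceed 7.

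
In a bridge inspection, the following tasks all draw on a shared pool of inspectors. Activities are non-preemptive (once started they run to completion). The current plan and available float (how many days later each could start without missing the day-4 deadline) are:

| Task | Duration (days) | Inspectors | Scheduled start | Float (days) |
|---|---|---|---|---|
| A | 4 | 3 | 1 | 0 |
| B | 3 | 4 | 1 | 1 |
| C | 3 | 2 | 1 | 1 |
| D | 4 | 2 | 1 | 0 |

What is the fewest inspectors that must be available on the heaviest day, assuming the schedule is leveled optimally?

11

Schedule A@1, B@1, C@1, D@1: d1:11  d2:11  d3:11  d4:5 — peak 11.
No arrangement of the 4 feasible schedules does better.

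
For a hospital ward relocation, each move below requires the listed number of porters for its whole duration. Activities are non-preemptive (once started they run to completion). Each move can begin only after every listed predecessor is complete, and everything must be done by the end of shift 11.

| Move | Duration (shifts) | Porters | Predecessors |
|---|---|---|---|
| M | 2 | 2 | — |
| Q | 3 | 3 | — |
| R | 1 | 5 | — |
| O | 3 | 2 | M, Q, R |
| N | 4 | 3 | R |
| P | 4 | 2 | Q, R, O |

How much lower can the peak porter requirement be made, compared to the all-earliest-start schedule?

5

Early-start peak: s1:10  s2:8  s3:6  s4:5  s5:5  s6:2  s7:2  s8:2  s9:2  s10:2  s11:0 ⇒ 10.
Leveled (M@1, Q@1, R@4, O@5, N@5, P@8): s1:5  s2:5  s3:3  s4:5  s5:5  s6:5  s7:5  s8:5  s9:2  s10:2  s11:2 ⇒ 5.
Reduction 10 − 5 = 5.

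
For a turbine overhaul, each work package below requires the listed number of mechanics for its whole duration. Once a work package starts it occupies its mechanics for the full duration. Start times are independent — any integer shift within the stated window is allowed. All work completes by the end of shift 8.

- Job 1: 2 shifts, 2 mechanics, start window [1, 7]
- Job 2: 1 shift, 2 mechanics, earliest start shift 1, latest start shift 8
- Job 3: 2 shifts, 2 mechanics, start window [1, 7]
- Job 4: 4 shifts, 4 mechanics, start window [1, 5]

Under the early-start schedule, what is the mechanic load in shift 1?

At early start, shift 1 has: Job 1, Job 2, Job 3, Job 4.
Demand: 2 + 2 + 2 + 4 = 10.

10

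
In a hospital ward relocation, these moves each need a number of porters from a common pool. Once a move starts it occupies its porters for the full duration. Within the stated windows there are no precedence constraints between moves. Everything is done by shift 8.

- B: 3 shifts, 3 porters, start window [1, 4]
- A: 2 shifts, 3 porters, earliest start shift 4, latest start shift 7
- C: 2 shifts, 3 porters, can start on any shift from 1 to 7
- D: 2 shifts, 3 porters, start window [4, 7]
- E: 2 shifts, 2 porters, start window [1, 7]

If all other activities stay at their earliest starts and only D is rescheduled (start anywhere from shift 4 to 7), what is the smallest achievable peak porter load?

8

D@4: s1:8  s2:8  s3:3  s4:6  s5:6  s6:0  s7:0  s8:0 → peak 8
D@5: s1:8  s2:8  s3:3  s4:3  s5:6  s6:3  s7:0  s8:0 → peak 8
D@6: s1:8  s2:8  s3:3  s4:3  s5:3  s6:3  s7:3  s8:0 → peak 8
D@7: s1:8  s2:8  s3:3  s4:3  s5:3  s6:0  s7:3  s8:3 → peak 8
Best is D@4, peak 8.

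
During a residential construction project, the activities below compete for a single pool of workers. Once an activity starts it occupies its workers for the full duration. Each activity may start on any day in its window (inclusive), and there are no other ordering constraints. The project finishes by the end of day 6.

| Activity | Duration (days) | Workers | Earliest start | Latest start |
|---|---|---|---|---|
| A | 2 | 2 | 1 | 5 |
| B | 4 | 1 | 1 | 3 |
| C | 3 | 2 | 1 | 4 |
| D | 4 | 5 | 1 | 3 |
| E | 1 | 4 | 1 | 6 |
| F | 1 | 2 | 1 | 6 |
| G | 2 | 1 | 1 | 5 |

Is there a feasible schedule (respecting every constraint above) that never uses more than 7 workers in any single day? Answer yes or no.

no

The minimum achievable peak is 8; 7 < 8, so no feasible schedule stays within the cap.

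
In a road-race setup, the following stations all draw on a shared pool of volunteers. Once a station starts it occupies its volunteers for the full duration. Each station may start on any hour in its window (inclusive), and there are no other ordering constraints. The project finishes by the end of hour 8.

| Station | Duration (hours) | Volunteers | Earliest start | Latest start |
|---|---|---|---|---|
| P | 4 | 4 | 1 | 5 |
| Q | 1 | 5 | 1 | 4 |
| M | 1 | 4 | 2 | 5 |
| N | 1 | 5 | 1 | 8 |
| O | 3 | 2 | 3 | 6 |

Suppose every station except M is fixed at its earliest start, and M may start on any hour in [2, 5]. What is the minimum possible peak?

14

M@2: h1:14  h2:8  h3:6  h4:6  h5:2  h6:0  h7:0  h8:0 → peak 14
M@3: h1:14  h2:4  h3:10  h4:6  h5:2  h6:0  h7:0  h8:0 → peak 14
M@4: h1:14  h2:4  h3:6  h4:10  h5:2  h6:0  h7:0  h8:0 → peak 14
M@5: h1:14  h2:4  h3:6  h4:6  h5:6  h6:0  h7:0  h8:0 → peak 14
Best is M@2, peak 14.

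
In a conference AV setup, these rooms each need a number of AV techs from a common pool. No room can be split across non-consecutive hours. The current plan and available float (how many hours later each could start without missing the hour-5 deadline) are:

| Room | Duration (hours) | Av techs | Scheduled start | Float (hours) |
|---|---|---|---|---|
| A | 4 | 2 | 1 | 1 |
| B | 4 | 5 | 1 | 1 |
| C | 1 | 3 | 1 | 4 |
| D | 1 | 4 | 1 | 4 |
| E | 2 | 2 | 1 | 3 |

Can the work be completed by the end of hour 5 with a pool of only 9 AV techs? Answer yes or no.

Schedule A@1, B@1, C@5, D@5, E@1: h1:9  h2:9  h3:7  h4:7  h5:7 — peak 9 ≤ 9.

yes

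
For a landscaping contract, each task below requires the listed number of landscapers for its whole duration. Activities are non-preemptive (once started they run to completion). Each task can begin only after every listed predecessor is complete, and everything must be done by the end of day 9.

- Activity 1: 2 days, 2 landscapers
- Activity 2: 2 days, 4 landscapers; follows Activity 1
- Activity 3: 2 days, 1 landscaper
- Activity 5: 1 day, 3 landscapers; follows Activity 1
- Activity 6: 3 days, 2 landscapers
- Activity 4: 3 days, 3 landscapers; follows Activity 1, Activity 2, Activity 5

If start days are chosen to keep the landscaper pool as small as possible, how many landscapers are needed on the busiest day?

4

Early-start (Activity 1@1, Activity 2@3, Activity 3@1, Activity 5@3, Activity 6@1, Activity 4@5) gives peak 9: d1:5  d2:5  d3:9  d4:4  d5:3  d6:3  d7:3  d8:0  d9:0.
Shift Activity 2→4, Activity 3→6, Activity 5→6, Activity 4→7.
Schedule Activity 1@1, Activity 2@4, Activity 3@6, Activity 5@6, Activity 6@1, Activity 4@7: d1:4  d2:4  d3:2  d4:4  d5:4  d6:4  d7:4  d8:3  d9:3 — peak 4.
Total landscaper-days = 32 over 9 days ⇒ peak ≥ ⌈32/9⌉ = 4, so 4 is optimal.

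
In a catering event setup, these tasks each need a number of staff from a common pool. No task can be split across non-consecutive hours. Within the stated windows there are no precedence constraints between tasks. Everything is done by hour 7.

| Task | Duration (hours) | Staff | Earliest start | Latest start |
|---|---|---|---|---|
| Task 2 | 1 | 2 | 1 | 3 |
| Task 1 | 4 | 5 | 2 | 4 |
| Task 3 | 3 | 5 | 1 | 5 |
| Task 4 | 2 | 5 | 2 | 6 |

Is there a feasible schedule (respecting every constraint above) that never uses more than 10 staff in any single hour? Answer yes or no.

Schedule Task 2@1, Task 1@2, Task 3@1, Task 4@4: h1:7  h2:10  h3:10  h4:10  h5:10  h6:0  h7:0 — peak 10 ≤ 10.

yes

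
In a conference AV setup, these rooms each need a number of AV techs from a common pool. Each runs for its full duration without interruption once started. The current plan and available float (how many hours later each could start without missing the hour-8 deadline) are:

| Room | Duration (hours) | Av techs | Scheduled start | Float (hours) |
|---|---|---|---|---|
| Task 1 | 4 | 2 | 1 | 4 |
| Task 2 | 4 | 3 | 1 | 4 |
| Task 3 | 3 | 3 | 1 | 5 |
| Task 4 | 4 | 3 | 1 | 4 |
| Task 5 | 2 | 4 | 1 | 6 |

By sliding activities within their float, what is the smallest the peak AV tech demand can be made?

8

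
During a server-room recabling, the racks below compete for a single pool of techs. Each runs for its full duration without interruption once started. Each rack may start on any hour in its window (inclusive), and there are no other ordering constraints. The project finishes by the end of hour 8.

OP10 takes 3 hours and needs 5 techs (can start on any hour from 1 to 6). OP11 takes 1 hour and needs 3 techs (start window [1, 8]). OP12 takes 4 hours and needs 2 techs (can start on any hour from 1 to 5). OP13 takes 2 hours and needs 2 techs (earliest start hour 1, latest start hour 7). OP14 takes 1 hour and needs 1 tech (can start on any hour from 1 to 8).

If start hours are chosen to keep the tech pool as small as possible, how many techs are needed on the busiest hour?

5

Early-start (OP10@1, OP11@1, OP12@1, OP13@1, OP14@1) gives peak 13: h1:13  h2:9  h3:7  h4:2  h5:0  h6:0  h7:0  h8:0.
Shift OP11→4, OP12→4, OP13→5, OP14→5.
Schedule OP10@1, OP11@4, OP12@4, OP13@5, OP14@5: h1:5  h2:5  h3:5  h4:5  h5:5  h6:4  h7:2  h8:0 — peak 5.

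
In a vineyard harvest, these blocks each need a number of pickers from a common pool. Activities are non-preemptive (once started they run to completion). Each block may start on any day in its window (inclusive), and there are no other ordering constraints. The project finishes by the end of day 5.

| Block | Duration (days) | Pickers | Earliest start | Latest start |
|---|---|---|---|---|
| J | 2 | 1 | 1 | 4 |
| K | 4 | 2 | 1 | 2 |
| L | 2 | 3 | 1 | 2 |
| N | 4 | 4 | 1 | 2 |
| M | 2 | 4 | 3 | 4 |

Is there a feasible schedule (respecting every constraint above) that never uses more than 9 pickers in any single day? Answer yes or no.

no

The minimum achievable peak is 10; 9 < 10, so no feasible schedule stays within the cap.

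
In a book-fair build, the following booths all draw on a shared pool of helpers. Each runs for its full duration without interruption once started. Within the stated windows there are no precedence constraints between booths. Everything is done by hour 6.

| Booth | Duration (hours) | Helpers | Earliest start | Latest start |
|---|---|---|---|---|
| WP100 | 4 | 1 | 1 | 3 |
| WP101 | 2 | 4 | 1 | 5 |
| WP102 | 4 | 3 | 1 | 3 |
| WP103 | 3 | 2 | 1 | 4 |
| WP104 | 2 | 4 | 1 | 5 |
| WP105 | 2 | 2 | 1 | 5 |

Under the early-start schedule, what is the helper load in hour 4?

4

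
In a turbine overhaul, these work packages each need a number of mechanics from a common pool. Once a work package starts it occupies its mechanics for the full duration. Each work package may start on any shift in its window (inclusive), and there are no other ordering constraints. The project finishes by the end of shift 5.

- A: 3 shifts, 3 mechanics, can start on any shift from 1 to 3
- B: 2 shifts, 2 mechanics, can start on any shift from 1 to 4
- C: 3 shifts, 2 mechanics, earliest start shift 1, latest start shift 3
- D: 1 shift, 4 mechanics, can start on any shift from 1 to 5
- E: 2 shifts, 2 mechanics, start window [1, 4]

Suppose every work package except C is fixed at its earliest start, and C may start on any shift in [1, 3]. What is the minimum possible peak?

11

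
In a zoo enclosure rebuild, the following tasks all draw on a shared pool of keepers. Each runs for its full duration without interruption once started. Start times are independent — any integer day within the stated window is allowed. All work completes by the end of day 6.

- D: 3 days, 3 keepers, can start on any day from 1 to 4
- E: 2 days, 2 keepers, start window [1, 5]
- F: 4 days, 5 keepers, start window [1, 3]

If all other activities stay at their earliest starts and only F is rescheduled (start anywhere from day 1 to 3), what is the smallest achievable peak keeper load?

F@1: d1:10  d2:10  d3:8  d4:5  d5:0  d6:0 → peak 10
F@2: d1:5  d2:10  d3:8  d4:5  d5:5  d6:0 → peak 10
F@3: d1:5  d2:5  d3:8  d4:5  d5:5  d6:5 → peak 8
Best is F@3, peak 8.

8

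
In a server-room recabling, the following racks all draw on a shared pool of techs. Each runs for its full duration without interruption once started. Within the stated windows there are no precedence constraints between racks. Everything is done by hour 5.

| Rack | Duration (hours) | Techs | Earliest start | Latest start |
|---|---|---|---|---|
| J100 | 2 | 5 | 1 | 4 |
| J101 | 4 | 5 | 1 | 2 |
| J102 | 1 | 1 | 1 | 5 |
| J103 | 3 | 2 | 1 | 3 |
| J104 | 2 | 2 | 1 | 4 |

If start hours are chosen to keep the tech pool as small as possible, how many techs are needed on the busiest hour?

10

Early-start (J100@1, J101@1, J102@1, J103@1, J104@1) gives peak 15: h1:15  h2:14  h3:7  h4:5  h5:0.
Shift J102→3, J103→3, J104→3.
Schedule J100@1, J101@1, J102@3, J103@3, J104@3: h1:10  h2:10  h3:10  h4:9  h5:2 — peak 10.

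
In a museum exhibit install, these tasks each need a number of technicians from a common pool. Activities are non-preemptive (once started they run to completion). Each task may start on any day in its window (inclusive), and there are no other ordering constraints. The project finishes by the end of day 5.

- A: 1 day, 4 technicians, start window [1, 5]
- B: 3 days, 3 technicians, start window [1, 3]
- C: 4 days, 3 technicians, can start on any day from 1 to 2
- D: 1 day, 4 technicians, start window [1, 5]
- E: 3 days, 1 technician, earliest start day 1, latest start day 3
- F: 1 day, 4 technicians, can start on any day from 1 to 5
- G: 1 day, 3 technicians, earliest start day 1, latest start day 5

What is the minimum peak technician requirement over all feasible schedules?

9

Early-start (A@1, B@1, C@1, D@1, E@1, F@1, G@1) gives peak 22: d1:22  d2:7  d3:7  d4:3  d5:0.
Shift C→2, D→4, E→3, F→5, G→2.
Schedule A@1, B@1, C@2, D@4, E@3, F@5, G@2: d1:7  d2:9  d3:7  d4:8  d5:8 — peak 9.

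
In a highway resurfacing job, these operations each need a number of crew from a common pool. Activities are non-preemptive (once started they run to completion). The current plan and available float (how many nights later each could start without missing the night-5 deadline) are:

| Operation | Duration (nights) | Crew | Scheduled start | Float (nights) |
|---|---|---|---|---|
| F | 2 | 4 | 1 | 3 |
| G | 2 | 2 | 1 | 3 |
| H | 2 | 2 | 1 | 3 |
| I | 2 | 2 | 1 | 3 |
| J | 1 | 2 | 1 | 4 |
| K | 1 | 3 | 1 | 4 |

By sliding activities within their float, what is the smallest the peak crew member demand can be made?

Early-start (F@1, G@1, H@1, I@1, J@1, K@1) gives peak 15: n1:15  n2:10  n3:0  n4:0  n5:0.
Shift H→3, I→3, J→3, K→5.
Schedule F@1, G@1, H@3, I@3, J@3, K@5: n1:6  n2:6  n3:6  n4:4  n5:3 — peak 6.

6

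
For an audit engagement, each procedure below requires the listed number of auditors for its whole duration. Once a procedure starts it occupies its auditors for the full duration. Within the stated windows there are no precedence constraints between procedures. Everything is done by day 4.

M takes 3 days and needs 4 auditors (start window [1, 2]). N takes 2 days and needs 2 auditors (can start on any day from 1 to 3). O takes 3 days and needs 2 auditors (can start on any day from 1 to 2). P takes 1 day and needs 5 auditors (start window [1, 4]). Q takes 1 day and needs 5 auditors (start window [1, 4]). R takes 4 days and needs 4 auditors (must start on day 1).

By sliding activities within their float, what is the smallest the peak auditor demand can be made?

13

Early-start (M@1, N@1, O@1, P@1, Q@1, R@1) gives peak 22: d1:22  d2:12  d3:10  d4:4.
Shift N→2, O→2, Q→4.
Schedule M@1, N@2, O@2, P@1, Q@4, R@1: d1:13  d2:12  d3:12  d4:11 — peak 13.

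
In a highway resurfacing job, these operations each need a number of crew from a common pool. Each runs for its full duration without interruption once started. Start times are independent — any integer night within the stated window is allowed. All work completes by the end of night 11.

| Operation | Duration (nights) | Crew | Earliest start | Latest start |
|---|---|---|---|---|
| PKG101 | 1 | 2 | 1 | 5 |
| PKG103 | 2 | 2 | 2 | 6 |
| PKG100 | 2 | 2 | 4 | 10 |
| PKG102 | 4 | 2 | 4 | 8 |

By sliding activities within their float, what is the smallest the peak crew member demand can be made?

2

Early-start (PKG101@1, PKG103@2, PKG100@4, PKG102@4) gives peak 4: n1:2  n2:2  n3:2  n4:4  n5:4  n6:2  n7:2  n8:0  n9:0  n10:0  n11:0.
Shift PKG102→6.
Schedule PKG101@1, PKG103@2, PKG100@4, PKG102@6: n1:2  n2:2  n3:2  n4:2  n5:2  n6:2  n7:2  n8:2  n9:2  n10:0  n11:0 — peak 2.
Total crew member-nights = 18 over 11 nights ⇒ peak ≥ ⌈18/11⌉ = 2, so 2 is optimal.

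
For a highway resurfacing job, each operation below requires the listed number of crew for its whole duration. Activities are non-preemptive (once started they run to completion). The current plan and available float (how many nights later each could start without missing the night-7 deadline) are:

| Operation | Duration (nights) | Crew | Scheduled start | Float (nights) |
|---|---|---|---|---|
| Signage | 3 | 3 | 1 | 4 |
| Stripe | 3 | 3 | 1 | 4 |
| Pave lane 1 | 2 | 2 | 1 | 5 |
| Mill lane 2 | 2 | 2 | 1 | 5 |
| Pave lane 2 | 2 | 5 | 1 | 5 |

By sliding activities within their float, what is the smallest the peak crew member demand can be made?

6

Early-start (Signage@1, Stripe@1, Pave lane 1@1, Mill lane 2@1, Pave lane 2@1) gives peak 15: n1:15  n2:15  n3:6  n4:0  n5:0  n6:0  n7:0.
Shift Pave lane 1→4, Mill lane 2→4, Pave lane 2→6.
Schedule Signage@1, Stripe@1, Pave lane 1@4, Mill lane 2@4, Pave lane 2@6: n1:6  n2:6  n3:6  n4:4  n5:4  n6:5  n7:5 — peak 6.
Total crew member-nights = 36 over 7 nights ⇒ peak ≥ ⌈36/7⌉ = 6, so 6 is optimal.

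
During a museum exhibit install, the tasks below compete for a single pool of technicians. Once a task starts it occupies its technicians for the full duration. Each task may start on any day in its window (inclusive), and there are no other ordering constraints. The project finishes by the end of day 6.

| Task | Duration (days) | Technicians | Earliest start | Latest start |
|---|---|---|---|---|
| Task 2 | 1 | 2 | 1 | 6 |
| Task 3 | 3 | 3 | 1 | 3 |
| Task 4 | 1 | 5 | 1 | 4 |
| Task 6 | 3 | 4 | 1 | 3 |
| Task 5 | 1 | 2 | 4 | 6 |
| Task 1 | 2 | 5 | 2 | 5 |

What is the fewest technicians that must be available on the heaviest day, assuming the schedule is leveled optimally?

7

Early-start (Task 2@1, Task 3@1, Task 4@1, Task 6@1, Task 5@4, Task 1@2) gives peak 14: d1:14  d2:12  d3:12  d4:2  d5:0  d6:0.
Shift Task 3→2, Task 6→2, Task 5→5, Task 1→5.
Schedule Task 2@1, Task 3@2, Task 4@1, Task 6@2, Task 5@5, Task 1@5: d1:7  d2:7  d3:7  d4:7  d5:7  d6:5 — peak 7.
Total technician-days = 40 over 6 days ⇒ peak ≥ ⌈40/6⌉ = 7, so 7 is optimal.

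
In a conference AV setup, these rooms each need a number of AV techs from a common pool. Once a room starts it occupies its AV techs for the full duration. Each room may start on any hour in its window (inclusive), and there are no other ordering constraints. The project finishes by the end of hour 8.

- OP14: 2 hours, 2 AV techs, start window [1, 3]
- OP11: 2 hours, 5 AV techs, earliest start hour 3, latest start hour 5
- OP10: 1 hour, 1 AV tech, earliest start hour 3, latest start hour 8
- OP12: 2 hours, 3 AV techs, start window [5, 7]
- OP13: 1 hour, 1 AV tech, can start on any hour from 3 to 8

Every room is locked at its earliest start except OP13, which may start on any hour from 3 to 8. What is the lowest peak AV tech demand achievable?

6

OP13@3: h1:2  h2:2  h3:7  h4:5  h5:3  h6:3  h7:0  h8:0 → peak 7
OP13@4: h1:2  h2:2  h3:6  h4:6  h5:3  h6:3  h7:0  h8:0 → peak 6
OP13@5: h1:2  h2:2  h3:6  h4:5  h5:4  h6:3  h7:0  h8:0 → peak 6
OP13@6: h1:2  h2:2  h3:6  h4:5  h5:3  h6:4  h7:0  h8:0 → peak 6
OP13@7: h1:2  h2:2  h3:6  h4:5  h5:3  h6:3  h7:1  h8:0 → peak 6
OP13@8: h1:2  h2:2  h3:6  h4:5  h5:3  h6:3  h7:0  h8:1 → peak 6
Best is OP13@4, peak 6.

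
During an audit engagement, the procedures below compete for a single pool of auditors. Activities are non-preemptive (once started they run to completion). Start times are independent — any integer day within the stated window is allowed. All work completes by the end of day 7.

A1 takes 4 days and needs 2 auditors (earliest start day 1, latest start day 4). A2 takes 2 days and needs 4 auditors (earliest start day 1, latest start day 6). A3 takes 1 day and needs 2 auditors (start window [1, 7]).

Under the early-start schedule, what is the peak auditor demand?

Early-start schedule: A1@1, A2@1, A3@1.
Load per day: day 1: 8, day 2: 6, day 3: 2, day 4: 2, day 5: 0, day 6: 0, day 7: 0.
Peak is 8.

8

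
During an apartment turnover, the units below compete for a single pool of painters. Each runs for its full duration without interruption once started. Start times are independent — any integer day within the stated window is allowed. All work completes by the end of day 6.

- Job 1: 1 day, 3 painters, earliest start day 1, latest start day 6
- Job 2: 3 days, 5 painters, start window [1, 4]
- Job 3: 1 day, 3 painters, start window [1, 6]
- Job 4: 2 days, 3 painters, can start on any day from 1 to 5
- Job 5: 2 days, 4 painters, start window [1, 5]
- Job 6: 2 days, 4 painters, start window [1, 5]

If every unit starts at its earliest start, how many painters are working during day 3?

5

At early start, day 3 has: Job 2.
Demand: 5 = 5.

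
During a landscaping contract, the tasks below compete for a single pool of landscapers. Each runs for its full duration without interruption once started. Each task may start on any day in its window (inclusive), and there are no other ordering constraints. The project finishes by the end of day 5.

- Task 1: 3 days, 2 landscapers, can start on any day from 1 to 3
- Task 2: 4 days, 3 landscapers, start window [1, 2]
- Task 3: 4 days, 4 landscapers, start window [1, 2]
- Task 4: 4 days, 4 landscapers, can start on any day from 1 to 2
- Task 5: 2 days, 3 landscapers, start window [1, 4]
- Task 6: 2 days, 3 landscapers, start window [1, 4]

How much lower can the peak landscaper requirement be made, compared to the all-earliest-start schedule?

3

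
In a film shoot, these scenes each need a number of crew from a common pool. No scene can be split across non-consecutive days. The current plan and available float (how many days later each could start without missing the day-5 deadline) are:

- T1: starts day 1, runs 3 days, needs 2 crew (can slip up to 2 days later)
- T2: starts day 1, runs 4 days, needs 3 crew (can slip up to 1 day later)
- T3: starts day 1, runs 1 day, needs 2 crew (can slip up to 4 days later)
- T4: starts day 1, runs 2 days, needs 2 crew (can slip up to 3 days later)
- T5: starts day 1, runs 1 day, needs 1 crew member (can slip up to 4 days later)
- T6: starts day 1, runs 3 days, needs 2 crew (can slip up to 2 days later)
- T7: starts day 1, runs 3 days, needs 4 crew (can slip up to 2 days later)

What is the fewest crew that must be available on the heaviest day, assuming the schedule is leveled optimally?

Early-start (T1@1, T2@1, T3@1, T4@1, T5@1, T6@1, T7@1) gives peak 16: d1:16  d2:13  d3:11  d4:3  d5:0.
Shift T6→2, T7→3.
Schedule T1@1, T2@1, T3@1, T4@1, T5@1, T6@2, T7@3: d1:10  d2:9  d3:11  d4:9  d5:4 — peak 11.

11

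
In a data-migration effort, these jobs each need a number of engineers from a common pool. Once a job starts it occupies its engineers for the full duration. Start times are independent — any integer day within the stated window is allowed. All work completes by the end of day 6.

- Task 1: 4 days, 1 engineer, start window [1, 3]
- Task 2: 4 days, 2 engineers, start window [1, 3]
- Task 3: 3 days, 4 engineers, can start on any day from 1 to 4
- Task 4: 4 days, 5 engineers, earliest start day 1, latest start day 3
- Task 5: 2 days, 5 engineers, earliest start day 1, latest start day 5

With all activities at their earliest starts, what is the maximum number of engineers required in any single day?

Early-start schedule: Task 1@1, Task 2@1, Task 3@1, Task 4@1, Task 5@1.
Load per day: day 1: 17, day 2: 17, day 3: 12, day 4: 8, day 5: 0, day 6: 0.
Peak is 17.

17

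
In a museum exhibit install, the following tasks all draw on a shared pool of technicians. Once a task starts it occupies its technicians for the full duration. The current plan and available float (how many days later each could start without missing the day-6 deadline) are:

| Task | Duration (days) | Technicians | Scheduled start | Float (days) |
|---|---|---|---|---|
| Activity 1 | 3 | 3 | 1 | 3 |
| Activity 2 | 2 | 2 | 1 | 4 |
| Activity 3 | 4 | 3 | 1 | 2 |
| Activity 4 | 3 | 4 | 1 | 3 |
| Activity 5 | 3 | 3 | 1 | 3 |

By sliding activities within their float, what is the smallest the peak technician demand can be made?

9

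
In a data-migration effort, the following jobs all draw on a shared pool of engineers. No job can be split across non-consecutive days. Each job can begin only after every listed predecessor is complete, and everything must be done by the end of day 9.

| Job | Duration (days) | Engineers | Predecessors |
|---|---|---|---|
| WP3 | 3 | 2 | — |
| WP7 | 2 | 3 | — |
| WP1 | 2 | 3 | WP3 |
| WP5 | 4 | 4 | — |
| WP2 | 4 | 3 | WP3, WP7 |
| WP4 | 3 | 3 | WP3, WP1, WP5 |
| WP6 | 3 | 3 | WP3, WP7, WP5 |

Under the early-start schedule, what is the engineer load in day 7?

9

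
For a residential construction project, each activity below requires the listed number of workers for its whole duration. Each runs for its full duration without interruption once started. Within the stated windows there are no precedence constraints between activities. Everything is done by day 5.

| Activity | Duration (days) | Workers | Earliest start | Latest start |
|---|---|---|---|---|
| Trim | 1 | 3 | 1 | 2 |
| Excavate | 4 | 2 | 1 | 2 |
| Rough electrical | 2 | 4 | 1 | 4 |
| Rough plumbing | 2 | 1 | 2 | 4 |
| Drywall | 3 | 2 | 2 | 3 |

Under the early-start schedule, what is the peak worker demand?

9

Early-start schedule: Trim@1, Excavate@1, Rough electrical@1, Rough plumbing@2, Drywall@2.
Load per day: day 1: 9, day 2: 9, day 3: 5, day 4: 4, day 5: 0.
Peak is 9.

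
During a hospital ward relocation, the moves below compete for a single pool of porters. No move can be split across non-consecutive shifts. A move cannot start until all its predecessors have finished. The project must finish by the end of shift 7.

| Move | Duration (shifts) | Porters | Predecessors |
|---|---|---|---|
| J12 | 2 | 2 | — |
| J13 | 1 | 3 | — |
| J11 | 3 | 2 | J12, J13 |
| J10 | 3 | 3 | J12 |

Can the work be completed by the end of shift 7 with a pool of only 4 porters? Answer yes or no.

The minimum achievable peak is 5; 4 < 5, so no feasible schedule stays within the cap.

no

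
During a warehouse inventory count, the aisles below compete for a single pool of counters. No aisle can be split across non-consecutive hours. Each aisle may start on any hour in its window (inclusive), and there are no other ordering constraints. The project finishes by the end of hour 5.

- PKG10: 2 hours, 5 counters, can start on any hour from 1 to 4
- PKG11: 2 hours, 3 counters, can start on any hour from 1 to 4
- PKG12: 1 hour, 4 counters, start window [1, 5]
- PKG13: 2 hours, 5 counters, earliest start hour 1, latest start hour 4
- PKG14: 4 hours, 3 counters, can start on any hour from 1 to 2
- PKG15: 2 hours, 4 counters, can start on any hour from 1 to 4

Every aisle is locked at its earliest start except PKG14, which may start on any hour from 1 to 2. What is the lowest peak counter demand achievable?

21

PKG14@1: h1:24  h2:20  h3:3  h4:3  h5:0 → peak 24
PKG14@2: h1:21  h2:20  h3:3  h4:3  h5:3 → peak 21
Best is PKG14@2, peak 21.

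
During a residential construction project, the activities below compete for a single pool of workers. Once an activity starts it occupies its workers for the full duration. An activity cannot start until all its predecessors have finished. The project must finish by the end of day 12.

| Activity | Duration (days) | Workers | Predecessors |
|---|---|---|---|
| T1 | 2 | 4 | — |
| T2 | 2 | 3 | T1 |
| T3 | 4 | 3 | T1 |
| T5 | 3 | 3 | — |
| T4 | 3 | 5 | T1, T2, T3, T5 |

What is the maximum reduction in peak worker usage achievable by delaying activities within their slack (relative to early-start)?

3

Early-start peak: d1:7  d2:7  d3:9  d4:6  d5:3  d6:3  d7:5  d8:5  d9:5  d10:0  d11:0  d12:0 ⇒ 9.
Leveled (T1@1, T2@3, T3@3, T5@5, T4@8): d1:4  d2:4  d3:6  d4:6  d5:6  d6:6  d7:3  d8:5  d9:5  d10:5  d11:0  d12:0 ⇒ 6.
Reduction 9 − 6 = 3.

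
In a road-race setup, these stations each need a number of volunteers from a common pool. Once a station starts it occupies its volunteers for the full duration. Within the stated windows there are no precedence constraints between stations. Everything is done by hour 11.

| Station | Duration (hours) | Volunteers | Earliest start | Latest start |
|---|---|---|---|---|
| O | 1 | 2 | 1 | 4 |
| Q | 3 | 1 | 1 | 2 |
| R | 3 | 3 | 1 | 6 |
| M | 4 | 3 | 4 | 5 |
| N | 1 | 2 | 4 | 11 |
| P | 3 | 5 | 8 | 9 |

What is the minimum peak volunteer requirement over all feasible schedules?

Early-start (O@1, Q@1, R@1, M@4, N@4, P@8) gives peak 6: h1:6  h2:4  h3:4  h4:5  h5:3  h6:3  h7:3  h8:5  h9:5  h10:5  h11:0.
Shift R→2, M→5, P→9.
Schedule O@1, Q@1, R@2, M@5, N@4, P@9: h1:3  h2:4  h3:4  h4:5  h5:3  h6:3  h7:3  h8:3  h9:5  h10:5  h11:5 — peak 5.

5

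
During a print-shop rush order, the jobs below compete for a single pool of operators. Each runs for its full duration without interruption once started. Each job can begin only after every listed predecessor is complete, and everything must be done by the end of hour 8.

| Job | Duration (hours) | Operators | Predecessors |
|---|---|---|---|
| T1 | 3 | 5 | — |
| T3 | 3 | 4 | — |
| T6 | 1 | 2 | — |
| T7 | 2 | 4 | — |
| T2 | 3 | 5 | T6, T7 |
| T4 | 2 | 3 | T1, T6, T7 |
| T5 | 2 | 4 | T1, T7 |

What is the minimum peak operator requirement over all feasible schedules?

9

Early-start (T1@1, T3@1, T6@1, T7@1, T2@3, T4@4, T5@4) gives peak 15: h1:15  h2:13  h3:14  h4:12  h5:12  h6:0  h7:0  h8:0.
Shift T3→3, T6→4, T2→6, T4→5, T5→7.
Schedule T1@1, T3@3, T6@4, T7@1, T2@6, T4@5, T5@7: h1:9  h2:9  h3:9  h4:6  h5:7  h6:8  h7:9  h8:9 — peak 9.
Total operator-hours = 66 over 8 hours ⇒ peak ≥ ⌈66/8⌉ = 9, so 9 is optimal.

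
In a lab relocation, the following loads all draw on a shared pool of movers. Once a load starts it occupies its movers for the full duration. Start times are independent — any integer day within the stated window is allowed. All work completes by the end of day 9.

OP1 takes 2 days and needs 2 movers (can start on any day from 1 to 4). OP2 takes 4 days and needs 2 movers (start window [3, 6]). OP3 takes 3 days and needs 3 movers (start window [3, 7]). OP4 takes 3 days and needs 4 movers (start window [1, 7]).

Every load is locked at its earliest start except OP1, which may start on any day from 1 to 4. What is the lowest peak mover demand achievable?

OP1@1: d1:6  d2:6  d3:9  d4:5  d5:5  d6:2  d7:0  d8:0  d9:0 → peak 9
OP1@2: d1:4  d2:6  d3:11  d4:5  d5:5  d6:2  d7:0  d8:0  d9:0 → peak 11
OP1@3: d1:4  d2:4  d3:11  d4:7  d5:5  d6:2  d7:0  d8:0  d9:0 → peak 11
OP1@4: d1:4  d2:4  d3:9  d4:7  d5:7  d6:2  d7:0  d8:0  d9:0 → peak 9
Best is OP1@1, peak 9.

9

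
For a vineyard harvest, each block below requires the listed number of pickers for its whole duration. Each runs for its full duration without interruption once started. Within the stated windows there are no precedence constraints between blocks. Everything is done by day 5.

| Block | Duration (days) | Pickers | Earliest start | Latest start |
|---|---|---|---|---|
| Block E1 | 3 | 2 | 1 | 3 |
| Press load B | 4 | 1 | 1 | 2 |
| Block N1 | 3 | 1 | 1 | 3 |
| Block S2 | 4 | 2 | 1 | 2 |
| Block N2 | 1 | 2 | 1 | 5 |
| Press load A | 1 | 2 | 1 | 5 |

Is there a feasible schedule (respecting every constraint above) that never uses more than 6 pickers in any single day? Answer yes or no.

Schedule Block E1@1, Press load B@1, Block N1@1, Block S2@1, Block N2@4, Press load A@5: d1:6  d2:6  d3:6  d4:5  d5:2 — peak 6 ≤ 6.

yes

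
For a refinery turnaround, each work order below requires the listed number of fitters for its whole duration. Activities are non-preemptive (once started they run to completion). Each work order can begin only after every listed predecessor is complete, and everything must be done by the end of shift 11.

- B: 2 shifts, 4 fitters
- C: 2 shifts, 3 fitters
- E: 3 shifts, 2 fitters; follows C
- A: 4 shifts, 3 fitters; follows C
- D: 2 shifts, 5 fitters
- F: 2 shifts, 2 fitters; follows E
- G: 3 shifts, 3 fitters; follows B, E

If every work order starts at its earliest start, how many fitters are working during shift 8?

3

At early start, shift 8 has: G.
Demand: 3 = 3.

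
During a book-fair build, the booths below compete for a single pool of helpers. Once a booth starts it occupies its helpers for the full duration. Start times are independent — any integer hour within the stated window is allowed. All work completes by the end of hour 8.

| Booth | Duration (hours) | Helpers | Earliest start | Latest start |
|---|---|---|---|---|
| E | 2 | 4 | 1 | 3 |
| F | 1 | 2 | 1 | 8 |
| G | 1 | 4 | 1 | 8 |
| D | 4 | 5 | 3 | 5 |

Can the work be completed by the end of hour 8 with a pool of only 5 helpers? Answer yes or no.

Schedule E@1, F@3, G@4, D@5: h1:4  h2:4  h3:2  h4:4  h5:5  h6:5  h7:5  h8:5 — peak 5 ≤ 5.

yes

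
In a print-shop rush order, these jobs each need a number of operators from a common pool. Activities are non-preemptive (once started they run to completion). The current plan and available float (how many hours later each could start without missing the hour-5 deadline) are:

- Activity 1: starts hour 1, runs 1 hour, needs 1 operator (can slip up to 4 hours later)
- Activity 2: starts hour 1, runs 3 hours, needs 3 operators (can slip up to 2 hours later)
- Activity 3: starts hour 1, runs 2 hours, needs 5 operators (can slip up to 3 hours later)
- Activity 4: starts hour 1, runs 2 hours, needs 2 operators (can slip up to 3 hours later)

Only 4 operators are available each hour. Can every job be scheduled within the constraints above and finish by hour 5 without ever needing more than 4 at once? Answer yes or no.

Total operator-hours = 24; over 5 hours the average is 24/5 > 4, so some hour must exceed 4.

no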